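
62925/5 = 12585 = 12585.00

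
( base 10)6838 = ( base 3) 100101021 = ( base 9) 10337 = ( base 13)3160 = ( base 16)1AB6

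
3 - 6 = -3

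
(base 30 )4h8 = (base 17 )E44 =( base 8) 10026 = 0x1016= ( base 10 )4118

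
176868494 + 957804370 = 1134672864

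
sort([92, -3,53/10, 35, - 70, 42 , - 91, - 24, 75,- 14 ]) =[ - 91,- 70, - 24, - 14,  -  3, 53/10, 35, 42, 75, 92]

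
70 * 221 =15470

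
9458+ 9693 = 19151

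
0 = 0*30126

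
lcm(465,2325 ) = 2325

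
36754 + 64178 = 100932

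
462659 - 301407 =161252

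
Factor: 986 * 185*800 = 2^6*5^3 * 17^1 * 29^1*37^1 = 145928000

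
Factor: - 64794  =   - 2^1*3^1*10799^1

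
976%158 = 28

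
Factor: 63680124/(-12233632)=-2^(-3)*  3^1*73^( - 1)*5237^( - 1 )*5306677^1 = -15920031/3058408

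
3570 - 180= 3390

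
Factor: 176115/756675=199/855 = 3^ ( - 2)*5^(-1)*19^( - 1)*199^1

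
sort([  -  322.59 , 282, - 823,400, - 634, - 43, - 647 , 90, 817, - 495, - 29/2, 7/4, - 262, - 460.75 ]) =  [ - 823, - 647,-634, - 495, - 460.75, - 322.59, - 262, - 43, - 29/2, 7/4, 90,  282, 400 , 817] 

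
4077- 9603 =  - 5526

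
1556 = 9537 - 7981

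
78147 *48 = 3751056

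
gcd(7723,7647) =1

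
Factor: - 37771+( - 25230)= - 63001 = - 251^2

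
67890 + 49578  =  117468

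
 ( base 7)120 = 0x3f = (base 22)2j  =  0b111111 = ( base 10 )63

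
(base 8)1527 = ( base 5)11410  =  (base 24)1BF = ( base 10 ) 855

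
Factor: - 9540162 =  - 2^1* 3^2*17^1*31177^1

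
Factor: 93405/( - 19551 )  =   - 31135/6517 = - 5^1*7^( - 3 ) * 13^1*19^( - 1)*479^1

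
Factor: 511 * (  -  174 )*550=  - 48902700 = -2^2*3^1*5^2 *7^1*11^1*29^1*73^1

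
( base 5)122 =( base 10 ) 37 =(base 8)45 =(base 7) 52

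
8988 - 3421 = 5567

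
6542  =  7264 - 722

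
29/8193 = 29/8193 = 0.00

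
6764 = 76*89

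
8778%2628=894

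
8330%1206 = 1094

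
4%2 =0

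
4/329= 4/329= 0.01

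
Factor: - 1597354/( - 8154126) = 798677/4077063= 3^( - 2)*11^1*17^1*613^( - 1) * 739^(  -  1) * 4271^1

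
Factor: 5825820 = 2^2*3^1 * 5^1*7^1 * 11^1*13^1*  97^1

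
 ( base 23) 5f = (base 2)10000010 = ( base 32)42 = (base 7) 244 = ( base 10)130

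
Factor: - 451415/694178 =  - 2^( - 1)*5^1*17^( - 2)* 137^1*659^1*1201^(-1) 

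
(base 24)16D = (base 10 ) 733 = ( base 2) 1011011101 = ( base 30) od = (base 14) 3a5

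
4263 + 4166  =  8429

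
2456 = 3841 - 1385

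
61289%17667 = 8288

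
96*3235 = 310560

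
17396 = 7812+9584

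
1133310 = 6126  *185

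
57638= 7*8234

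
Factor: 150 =2^1*3^1 * 5^2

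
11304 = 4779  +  6525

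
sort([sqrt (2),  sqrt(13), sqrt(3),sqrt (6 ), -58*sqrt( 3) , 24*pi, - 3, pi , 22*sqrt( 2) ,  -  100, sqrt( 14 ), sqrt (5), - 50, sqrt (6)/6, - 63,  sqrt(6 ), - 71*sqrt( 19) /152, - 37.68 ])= [ -58*sqrt(3), - 100,-63, - 50, - 37.68, - 3, - 71*sqrt( 19) /152,sqrt (6)/6, sqrt ( 2),sqrt( 3 ), sqrt( 5), sqrt(6), sqrt(6), pi , sqrt( 13 ),sqrt(14 ), 22*sqrt (2),24*pi]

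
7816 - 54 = 7762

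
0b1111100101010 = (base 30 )8ps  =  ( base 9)11844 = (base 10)7978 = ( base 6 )100534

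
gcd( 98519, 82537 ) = 1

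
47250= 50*945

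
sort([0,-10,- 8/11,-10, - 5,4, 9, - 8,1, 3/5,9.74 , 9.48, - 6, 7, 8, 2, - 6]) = [ - 10, - 10, - 8, - 6, - 6 , - 5, - 8/11,0, 3/5, 1,2,4,7,8,9, 9.48, 9.74 ]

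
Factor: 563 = 563^1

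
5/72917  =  5/72917 = 0.00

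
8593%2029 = 477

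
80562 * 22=1772364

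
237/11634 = 79/3878 =0.02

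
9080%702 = 656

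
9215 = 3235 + 5980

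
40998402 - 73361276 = - 32362874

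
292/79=3 + 55/79 =3.70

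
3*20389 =61167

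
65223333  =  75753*861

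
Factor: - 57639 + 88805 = 31166 = 2^1*15583^1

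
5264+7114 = 12378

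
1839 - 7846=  - 6007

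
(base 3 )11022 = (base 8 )164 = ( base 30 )3Q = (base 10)116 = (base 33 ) 3H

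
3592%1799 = 1793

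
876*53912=47226912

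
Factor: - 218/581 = -2^1*7^( - 1 ) *83^( - 1)*109^1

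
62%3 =2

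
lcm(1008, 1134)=9072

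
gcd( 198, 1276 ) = 22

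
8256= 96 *86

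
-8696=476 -9172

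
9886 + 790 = 10676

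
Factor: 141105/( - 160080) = - 409/464  =  -2^ ( - 4)*29^ ( - 1)*409^1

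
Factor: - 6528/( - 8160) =4/5 = 2^2*5^( - 1 )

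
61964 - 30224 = 31740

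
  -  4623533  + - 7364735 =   -  11988268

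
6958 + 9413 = 16371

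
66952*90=6025680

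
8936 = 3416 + 5520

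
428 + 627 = 1055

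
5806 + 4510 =10316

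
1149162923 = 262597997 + 886564926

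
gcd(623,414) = 1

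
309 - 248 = 61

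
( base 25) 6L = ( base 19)90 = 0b10101011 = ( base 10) 171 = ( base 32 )5b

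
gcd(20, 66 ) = 2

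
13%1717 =13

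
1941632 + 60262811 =62204443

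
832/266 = 416/133 = 3.13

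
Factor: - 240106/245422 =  - 271^1* 277^ (-1) = -271/277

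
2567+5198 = 7765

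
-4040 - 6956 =-10996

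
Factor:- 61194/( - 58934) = 30597/29467=3^1*7^1*31^1 * 47^1*79^( - 1 ) * 373^( - 1)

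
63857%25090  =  13677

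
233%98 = 37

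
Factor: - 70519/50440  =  -727/520 =-  2^( - 3 )*5^(  -  1 )*13^(  -  1 )*727^1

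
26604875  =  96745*275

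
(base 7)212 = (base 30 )3h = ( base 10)107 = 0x6b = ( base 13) 83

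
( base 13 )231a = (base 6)34444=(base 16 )133c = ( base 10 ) 4924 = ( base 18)f3a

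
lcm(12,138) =276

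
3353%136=89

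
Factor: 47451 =3^1 * 15817^1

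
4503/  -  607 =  - 4503/607 = -7.42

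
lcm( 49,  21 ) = 147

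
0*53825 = 0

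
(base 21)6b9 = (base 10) 2886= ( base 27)3po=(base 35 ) 2cg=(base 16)b46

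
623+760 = 1383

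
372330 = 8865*42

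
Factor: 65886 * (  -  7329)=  - 2^1*3^2*7^1*79^1*139^1 * 349^1 = - 482878494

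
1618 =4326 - 2708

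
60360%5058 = 4722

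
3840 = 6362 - 2522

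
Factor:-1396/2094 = -2/3 = - 2^1 * 3^( - 1 )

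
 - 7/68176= -7/68176 = -0.00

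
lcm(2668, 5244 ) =152076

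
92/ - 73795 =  - 92/73795 = - 0.00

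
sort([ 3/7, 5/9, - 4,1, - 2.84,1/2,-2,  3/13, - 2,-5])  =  [ - 5,-4, - 2.84, -2,-2, 3/13,3/7, 1/2 , 5/9, 1 ] 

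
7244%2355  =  179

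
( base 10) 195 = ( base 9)236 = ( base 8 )303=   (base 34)5P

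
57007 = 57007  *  1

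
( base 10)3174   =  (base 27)49F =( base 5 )100144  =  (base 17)agc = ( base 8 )6146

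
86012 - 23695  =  62317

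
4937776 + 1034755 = 5972531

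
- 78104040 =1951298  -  80055338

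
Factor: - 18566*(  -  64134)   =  2^2*3^2*7^1*509^1*9283^1  =  1190711844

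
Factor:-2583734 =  - 2^1* 19^1* 67993^1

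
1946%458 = 114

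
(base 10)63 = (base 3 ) 2100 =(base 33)1U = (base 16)3f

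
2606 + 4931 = 7537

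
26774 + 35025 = 61799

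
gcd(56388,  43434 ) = 762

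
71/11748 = 71/11748 = 0.01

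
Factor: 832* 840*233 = 2^9*3^1*5^1*7^1 * 13^1*233^1 = 162839040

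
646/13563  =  646/13563=0.05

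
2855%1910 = 945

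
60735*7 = 425145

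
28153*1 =28153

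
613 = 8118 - 7505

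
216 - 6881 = -6665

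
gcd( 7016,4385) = 877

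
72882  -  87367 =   -  14485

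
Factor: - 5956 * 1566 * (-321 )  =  2^3*3^4 * 29^1 * 107^1 * 1489^1 = 2993997816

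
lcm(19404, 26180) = 1649340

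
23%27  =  23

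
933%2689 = 933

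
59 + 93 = 152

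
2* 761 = 1522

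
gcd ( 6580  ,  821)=1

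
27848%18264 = 9584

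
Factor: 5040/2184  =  30/13 = 2^1*3^1*5^1*13^( - 1)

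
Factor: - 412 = -2^2 *103^1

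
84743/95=84743/95 = 892.03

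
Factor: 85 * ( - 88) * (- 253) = 2^3*5^1*11^2*17^1*23^1 =1892440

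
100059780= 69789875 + 30269905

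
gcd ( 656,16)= 16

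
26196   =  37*708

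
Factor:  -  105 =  - 3^1*5^1*7^1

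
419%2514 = 419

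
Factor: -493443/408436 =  - 981/812  =  - 2^ ( - 2)*3^2 *7^( -1)*29^( - 1)*109^1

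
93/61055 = 93/61055 = 0.00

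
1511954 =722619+789335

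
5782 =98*59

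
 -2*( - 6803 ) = 13606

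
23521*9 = 211689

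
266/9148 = 133/4574 = 0.03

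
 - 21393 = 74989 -96382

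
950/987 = 950/987 = 0.96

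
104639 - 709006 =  - 604367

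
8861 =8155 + 706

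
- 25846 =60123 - 85969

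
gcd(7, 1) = 1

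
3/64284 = 1/21428=0.00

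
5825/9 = 5825/9=   647.22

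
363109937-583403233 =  - 220293296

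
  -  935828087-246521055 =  - 1182349142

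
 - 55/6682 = - 55/6682 = -0.01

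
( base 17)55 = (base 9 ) 110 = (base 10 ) 90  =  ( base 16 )5a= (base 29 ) 33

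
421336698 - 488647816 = - 67311118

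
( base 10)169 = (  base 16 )a9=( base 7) 331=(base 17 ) 9G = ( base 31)5E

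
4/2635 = 4/2635 = 0.00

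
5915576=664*8909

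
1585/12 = 1585/12 = 132.08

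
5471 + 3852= 9323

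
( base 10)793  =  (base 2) 1100011001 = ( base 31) pi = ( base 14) 409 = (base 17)2CB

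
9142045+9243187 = 18385232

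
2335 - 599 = 1736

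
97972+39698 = 137670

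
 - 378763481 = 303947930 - 682711411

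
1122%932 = 190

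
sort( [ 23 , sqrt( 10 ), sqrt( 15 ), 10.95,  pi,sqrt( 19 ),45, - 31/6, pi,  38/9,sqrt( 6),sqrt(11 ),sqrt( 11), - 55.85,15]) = [ - 55.85, - 31/6, sqrt(6),pi,pi,sqrt( 10),sqrt( 11 ),sqrt (11 ), sqrt(15 ),38/9,sqrt(19),10.95,15, 23, 45 ] 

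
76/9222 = 38/4611 = 0.01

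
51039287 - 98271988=-47232701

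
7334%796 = 170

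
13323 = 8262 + 5061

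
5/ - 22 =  - 5/22 = - 0.23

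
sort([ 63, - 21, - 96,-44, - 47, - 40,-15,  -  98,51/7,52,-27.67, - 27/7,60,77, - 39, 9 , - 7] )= [ - 98, - 96 ,  -  47, - 44,-40,- 39,-27.67, - 21, - 15,  -  7, - 27/7,51/7,  9,52,60,63,77 ] 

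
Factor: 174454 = 2^1*7^1*17^1*733^1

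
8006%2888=2230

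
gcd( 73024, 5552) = 16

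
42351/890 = 47 + 521/890 = 47.59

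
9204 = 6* 1534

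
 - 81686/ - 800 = 40843/400  =  102.11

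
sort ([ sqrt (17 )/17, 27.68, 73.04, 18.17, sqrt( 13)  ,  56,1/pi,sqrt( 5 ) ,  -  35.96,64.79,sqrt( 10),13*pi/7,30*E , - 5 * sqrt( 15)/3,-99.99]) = [ - 99.99, - 35.96, - 5*sqrt( 15 ) /3,sqrt( 17) /17 , 1/pi,sqrt( 5 ), sqrt(10),sqrt(13 ), 13*pi/7, 18.17, 27.68,56, 64.79 , 73.04,30 * E ]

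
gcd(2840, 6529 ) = 1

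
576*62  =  35712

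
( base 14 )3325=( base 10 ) 8853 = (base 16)2295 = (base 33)849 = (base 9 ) 13126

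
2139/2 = 2139/2=1069.50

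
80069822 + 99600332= 179670154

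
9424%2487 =1963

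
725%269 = 187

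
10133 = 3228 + 6905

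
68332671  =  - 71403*( - 957 ) 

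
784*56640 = 44405760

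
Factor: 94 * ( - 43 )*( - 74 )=299108 = 2^2 * 37^1*43^1*47^1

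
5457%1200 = 657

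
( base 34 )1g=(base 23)24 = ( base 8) 62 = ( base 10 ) 50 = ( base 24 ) 22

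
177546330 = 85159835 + 92386495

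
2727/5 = 545 + 2/5 = 545.40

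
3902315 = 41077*95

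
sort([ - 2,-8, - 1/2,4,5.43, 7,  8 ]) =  [ - 8, - 2 , - 1/2,4,  5.43, 7,  8 ] 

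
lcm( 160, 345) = 11040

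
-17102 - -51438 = 34336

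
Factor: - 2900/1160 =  - 2^( -1)*5^1 = - 5/2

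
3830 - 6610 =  - 2780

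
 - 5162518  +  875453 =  - 4287065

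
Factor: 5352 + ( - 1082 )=2^1*5^1*7^1*61^1 =4270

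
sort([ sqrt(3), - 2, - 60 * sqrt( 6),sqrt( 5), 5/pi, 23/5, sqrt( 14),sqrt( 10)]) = [ - 60*sqrt( 6 ), - 2, 5/pi,sqrt( 3 ), sqrt( 5), sqrt(10), sqrt (14), 23/5 ]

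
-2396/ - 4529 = 2396/4529  =  0.53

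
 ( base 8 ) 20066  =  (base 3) 102022102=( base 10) 8246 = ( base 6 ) 102102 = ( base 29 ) 9na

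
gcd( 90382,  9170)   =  2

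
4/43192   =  1/10798 = 0.00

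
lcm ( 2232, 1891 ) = 136152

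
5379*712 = 3829848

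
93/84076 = 93/84076 = 0.00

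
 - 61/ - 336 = 61/336 = 0.18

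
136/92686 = 68/46343 = 0.00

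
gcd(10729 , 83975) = 1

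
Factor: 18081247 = 109^1*165883^1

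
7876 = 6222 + 1654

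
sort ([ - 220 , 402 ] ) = [ - 220,402 ] 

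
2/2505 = 2/2505 = 0.00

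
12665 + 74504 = 87169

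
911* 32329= 29451719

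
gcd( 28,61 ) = 1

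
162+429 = 591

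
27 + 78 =105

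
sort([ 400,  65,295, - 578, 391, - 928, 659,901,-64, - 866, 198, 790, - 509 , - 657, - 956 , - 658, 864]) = [ - 956, - 928,-866 , - 658,-657, - 578, - 509 , - 64,65,198, 295,391, 400, 659, 790, 864,901] 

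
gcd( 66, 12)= 6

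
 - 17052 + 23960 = 6908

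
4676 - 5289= -613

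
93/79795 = 93/79795 = 0.00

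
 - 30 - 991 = - 1021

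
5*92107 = 460535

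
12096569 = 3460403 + 8636166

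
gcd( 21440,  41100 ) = 20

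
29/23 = 1 + 6/23 = 1.26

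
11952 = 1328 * 9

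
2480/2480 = 1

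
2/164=1/82 = 0.01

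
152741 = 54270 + 98471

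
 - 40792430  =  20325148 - 61117578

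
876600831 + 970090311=1846691142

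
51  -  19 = 32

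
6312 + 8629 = 14941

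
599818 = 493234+106584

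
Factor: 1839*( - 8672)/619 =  - 2^5*3^1 * 271^1*613^1*619^( - 1 ) = -15947808/619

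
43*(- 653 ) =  -28079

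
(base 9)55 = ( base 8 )62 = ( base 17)2G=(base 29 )1l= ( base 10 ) 50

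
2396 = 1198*2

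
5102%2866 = 2236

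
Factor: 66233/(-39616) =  - 2^( - 6)*107^1= - 107/64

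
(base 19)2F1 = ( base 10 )1008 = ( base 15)473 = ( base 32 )VG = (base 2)1111110000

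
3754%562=382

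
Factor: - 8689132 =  - 2^2*2172283^1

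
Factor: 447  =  3^1 * 149^1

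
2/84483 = 2/84483  =  0.00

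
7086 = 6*1181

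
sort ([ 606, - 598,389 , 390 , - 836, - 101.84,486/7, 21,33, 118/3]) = [ - 836, - 598, - 101.84,21,  33,118/3,486/7, 389,390, 606] 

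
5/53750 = 1/10750 = 0.00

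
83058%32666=17726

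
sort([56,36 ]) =[ 36, 56 ] 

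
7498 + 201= 7699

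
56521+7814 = 64335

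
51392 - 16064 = 35328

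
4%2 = 0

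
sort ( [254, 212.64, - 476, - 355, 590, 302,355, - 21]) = [ - 476, - 355, - 21, 212.64, 254,302, 355, 590 ]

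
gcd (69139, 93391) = 1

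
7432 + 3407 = 10839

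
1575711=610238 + 965473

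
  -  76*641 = -48716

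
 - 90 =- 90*1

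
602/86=7 = 7.00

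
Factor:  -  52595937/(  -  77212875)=3^1 * 5^( - 3)*29^1*109^( - 1)*1889^( - 1)*201517^1 = 17531979/25737625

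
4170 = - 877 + 5047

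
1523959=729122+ 794837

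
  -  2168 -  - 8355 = 6187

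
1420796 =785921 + 634875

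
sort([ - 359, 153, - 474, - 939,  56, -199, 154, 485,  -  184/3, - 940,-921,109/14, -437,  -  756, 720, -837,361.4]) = [-940, - 939 ,-921 , - 837 , - 756, - 474,-437,-359 , - 199,-184/3,  109/14,56, 153,  154 , 361.4,485,720]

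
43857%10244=2881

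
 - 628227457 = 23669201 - 651896658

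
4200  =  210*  20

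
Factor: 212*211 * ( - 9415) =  - 421151780 = - 2^2*5^1 * 7^1*53^1 * 211^1*269^1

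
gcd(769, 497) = 1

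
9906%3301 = 3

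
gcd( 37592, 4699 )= 4699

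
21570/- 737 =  - 30 + 540/737 = - 29.27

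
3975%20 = 15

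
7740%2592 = 2556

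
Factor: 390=2^1*3^1*5^1 * 13^1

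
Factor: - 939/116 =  - 2^( - 2)*3^1*29^( - 1 )*313^1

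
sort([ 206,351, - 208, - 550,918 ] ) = [ - 550, -208,206, 351,918]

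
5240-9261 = - 4021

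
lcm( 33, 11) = 33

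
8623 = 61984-53361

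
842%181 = 118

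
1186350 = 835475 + 350875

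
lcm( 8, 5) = 40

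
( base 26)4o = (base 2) 10000000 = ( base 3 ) 11202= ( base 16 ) 80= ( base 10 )128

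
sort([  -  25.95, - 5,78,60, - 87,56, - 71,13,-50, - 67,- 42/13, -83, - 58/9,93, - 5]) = [-87,- 83, - 71, - 67, - 50,  -  25.95, - 58/9,-5, - 5, - 42/13, 13, 56,60 , 78,  93] 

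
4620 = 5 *924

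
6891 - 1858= 5033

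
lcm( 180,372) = 5580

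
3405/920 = 3 + 129/184 = 3.70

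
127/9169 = 127/9169 = 0.01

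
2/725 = 2/725 = 0.00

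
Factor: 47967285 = 3^1* 5^1* 17^1*188107^1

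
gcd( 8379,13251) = 21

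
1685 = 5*337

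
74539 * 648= 48301272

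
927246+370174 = 1297420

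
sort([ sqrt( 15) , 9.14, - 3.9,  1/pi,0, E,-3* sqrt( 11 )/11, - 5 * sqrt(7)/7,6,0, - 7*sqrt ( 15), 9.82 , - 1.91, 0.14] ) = [ - 7* sqrt( 15), - 3.9 , - 1.91, -5*sqrt(7)/7, - 3*sqrt( 11 ) /11,0, 0, 0.14,1/pi,  E,sqrt( 15 ), 6, 9.14, 9.82]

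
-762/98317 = -762/98317 =-  0.01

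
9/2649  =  3/883 = 0.00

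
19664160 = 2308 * 8520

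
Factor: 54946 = 2^1*83^1*331^1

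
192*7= 1344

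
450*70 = 31500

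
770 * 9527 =7335790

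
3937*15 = 59055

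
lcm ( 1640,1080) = 44280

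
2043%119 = 20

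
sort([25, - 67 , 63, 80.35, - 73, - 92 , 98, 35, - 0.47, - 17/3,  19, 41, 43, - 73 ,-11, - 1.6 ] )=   [ - 92, - 73, - 73  , - 67, - 11,-17/3, - 1.6, - 0.47, 19,25, 35, 41, 43,63, 80.35, 98 ] 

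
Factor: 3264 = 2^6*3^1*17^1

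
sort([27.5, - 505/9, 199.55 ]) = [- 505/9, 27.5, 199.55]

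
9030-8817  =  213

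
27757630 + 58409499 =86167129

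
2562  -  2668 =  - 106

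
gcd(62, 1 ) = 1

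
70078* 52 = 3644056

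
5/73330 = 1/14666  =  0.00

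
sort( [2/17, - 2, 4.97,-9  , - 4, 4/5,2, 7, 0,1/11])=[ - 9,  -  4, - 2,0, 1/11,2/17,4/5, 2,4.97, 7] 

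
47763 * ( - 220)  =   - 10507860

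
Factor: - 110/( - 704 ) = 5/32 = 2^( -5 ) * 5^1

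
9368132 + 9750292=19118424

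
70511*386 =27217246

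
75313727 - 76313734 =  - 1000007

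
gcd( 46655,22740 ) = 5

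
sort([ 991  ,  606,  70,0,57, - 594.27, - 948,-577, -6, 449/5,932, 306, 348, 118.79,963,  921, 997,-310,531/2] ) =[ - 948  , - 594.27  , - 577,  -  310,-6, 0, 57,  70,449/5,118.79,531/2, 306,348, 606,  921 , 932,  963, 991,997 ] 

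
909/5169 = 303/1723=0.18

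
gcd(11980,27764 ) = 4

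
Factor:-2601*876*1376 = - 3135182976 = - 2^7 * 3^3*17^2*43^1*73^1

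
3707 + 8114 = 11821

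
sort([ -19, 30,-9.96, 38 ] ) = [ - 19, - 9.96,30, 38 ]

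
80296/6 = 40148/3 =13382.67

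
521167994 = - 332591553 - -853759547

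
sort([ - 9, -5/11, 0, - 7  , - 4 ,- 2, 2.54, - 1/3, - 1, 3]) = [ - 9, - 7, - 4 , - 2, - 1, - 5/11,-1/3,  0 , 2.54  ,  3 ]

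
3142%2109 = 1033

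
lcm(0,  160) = 0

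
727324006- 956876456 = - 229552450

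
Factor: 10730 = 2^1*5^1*29^1*37^1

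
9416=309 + 9107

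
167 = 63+104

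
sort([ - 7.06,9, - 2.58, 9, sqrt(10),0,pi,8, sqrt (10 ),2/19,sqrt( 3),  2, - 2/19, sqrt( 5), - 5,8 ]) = [ - 7.06, - 5  , - 2.58,- 2/19,0 , 2/19, sqrt(3),2, sqrt( 5), pi , sqrt(10 ), sqrt( 10),  8  ,  8, 9, 9]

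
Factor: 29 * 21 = 609=3^1*7^1 *29^1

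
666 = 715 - 49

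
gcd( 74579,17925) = 1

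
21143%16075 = 5068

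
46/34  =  23/17 = 1.35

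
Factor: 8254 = 2^1*4127^1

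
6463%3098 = 267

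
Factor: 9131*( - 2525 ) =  - 5^2*23^1*101^1*397^1 = - 23055775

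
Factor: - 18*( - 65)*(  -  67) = -2^1*3^2*5^1*13^1*67^1 = -78390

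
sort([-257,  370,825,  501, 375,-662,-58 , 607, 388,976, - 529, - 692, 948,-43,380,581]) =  [ - 692, - 662,-529 ,-257,-58 , - 43, 370,375,380,388,501, 581,  607, 825, 948,976] 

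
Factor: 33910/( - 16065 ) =-6782/3213= - 2^1*3^( - 3 )*7^(  -  1 )*17^( - 1 )*3391^1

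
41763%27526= 14237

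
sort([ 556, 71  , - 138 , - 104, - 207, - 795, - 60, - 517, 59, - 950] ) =[ - 950,- 795,-517, - 207, - 138 , - 104, - 60, 59, 71,556]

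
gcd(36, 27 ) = 9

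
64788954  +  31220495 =96009449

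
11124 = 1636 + 9488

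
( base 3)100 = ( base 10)9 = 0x9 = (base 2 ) 1001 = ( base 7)12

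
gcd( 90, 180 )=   90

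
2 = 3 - 1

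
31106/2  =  15553=   15553.00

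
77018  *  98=7547764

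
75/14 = 75/14 = 5.36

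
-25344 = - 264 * 96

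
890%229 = 203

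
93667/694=93667/694=134.97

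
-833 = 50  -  883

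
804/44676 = 67/3723= 0.02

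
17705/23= 17705/23 = 769.78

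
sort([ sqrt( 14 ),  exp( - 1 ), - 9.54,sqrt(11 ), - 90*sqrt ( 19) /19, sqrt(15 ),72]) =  [  -  90*sqrt (19)/19 , - 9.54,exp( - 1),  sqrt( 11),sqrt (14),sqrt(15), 72 ] 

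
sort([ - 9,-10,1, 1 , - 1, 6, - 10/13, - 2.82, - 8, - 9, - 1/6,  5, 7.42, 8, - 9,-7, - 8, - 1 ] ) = [ - 10, - 9,- 9, - 9, - 8, - 8, - 7, - 2.82, - 1, - 1, - 10/13 ,  -  1/6,1,  1, 5,6, 7.42, 8]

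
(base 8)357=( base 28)8f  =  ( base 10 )239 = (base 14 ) 131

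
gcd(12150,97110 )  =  90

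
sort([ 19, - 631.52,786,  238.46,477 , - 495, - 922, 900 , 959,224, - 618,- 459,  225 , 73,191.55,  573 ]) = [ - 922 ,  -  631.52, - 618, - 495,  -  459,19, 73,191.55,224, 225, 238.46,477,573,786,900,959]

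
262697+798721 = 1061418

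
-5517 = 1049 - 6566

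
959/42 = 22 + 5/6 = 22.83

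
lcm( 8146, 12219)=24438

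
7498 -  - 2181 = 9679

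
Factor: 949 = 13^1*73^1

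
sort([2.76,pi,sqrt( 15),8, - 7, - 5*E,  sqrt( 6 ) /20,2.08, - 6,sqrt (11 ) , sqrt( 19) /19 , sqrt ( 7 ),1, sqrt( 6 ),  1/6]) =[ - 5*E, -7  , - 6,sqrt(6)/20,1/6, sqrt( 19 )/19,1 , 2.08 , sqrt( 6 ),sqrt( 7),2.76, pi,sqrt ( 11 ), sqrt (15 ),  8]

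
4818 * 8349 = 40225482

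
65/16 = 4+1/16 = 4.06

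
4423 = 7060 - 2637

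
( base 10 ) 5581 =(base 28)739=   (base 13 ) 2704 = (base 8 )12715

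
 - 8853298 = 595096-9448394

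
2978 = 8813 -5835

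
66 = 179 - 113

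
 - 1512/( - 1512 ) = 1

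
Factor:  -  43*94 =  - 4042  =  - 2^1*43^1*47^1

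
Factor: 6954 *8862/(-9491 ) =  - 61626348/9491 = - 2^2*3^2*7^1*19^1*61^1*211^1 *9491^( - 1)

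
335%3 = 2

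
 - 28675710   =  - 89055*322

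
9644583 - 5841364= 3803219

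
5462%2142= 1178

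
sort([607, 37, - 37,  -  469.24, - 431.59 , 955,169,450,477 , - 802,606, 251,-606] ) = [ - 802, - 606 , - 469.24, - 431.59, - 37 , 37,169,251  ,  450,477,606 , 607,955] 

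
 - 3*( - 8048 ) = 24144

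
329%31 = 19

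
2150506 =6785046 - 4634540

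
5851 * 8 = 46808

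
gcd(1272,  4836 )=12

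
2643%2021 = 622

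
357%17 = 0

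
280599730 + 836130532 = 1116730262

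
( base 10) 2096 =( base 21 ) 4fh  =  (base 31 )25J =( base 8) 4060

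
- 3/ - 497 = 3/497 = 0.01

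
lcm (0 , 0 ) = 0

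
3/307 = 3/307 = 0.01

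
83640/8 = 10455 = 10455.00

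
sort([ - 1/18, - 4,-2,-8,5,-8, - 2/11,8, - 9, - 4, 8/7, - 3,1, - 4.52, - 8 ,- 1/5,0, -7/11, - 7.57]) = [ - 9, - 8, - 8 , - 8, - 7.57, - 4.52, - 4 , - 4, - 3, - 2, - 7/11, - 1/5, - 2/11, - 1/18, 0, 1, 8/7,5, 8] 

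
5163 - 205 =4958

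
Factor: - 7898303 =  - 7^1*47^1*24007^1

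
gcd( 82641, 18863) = 13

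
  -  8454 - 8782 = - 17236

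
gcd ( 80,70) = 10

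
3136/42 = 74+2/3 = 74.67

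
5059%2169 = 721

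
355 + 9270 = 9625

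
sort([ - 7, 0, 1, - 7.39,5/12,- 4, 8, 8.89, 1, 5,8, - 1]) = [-7.39, - 7, - 4, - 1, 0, 5/12, 1,  1,5,8 , 8, 8.89]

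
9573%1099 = 781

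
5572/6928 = 1393/1732 = 0.80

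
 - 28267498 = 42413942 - 70681440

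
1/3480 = 1/3480=0.00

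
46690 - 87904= - 41214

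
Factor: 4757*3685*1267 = 5^1*7^1*11^1 * 67^2*71^1*181^1 = 22209933515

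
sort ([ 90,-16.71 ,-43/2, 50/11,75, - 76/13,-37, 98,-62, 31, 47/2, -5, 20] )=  [- 62, - 37 ,  -  43/2,-16.71,-76/13,-5, 50/11,  20,47/2, 31, 75, 90,98]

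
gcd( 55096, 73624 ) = 8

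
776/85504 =97/10688 = 0.01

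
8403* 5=42015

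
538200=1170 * 460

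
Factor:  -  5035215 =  - 3^1  *5^1*335681^1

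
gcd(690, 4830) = 690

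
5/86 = 5/86 = 0.06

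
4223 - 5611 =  - 1388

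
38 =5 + 33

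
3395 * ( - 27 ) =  - 91665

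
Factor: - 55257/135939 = -163/401 = -  163^1*401^( - 1 )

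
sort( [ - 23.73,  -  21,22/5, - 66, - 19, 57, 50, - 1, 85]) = [ - 66, - 23.73, - 21,  -  19, - 1, 22/5, 50,57, 85 ]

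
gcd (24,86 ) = 2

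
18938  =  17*1114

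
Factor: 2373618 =2^1*3^1*13^1*30431^1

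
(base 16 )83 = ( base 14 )95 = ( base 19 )6H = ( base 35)3q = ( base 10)131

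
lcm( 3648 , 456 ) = 3648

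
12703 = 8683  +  4020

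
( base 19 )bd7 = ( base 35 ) 3fp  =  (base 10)4225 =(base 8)10201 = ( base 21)9C4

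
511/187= 511/187 = 2.73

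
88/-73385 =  - 88/73385 = - 0.00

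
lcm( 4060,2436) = 12180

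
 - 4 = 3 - 7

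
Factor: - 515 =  - 5^1*103^1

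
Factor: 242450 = 2^1 * 5^2*13^1*373^1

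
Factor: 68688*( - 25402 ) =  - 2^5*3^4*13^1*53^1*977^1 = - 1744812576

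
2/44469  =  2/44469 = 0.00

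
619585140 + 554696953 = 1174282093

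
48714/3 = 16238=16238.00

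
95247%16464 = 12927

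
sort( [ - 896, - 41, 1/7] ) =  [ - 896, - 41,1/7]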